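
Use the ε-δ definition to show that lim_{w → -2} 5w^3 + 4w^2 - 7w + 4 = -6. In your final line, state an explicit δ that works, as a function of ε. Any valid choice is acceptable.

δ = min(2, ε/109)

Let ε > 0. We want δ > 0 such that 0 < |w + 2| < δ implies |(5w^3 + 4w^2 - 7w + 4) + 6| < ε.
(5w^3 + 4w^2 - 7w + 4) + 6 = 5w^3 + 4w^2 - 7w + 10 = (w + 2)(5w^2 - 6w + 5).
So |(5w^3 + 4w^2 - 7w + 4) + 6| = |w + 2|·|5w^2 - 6w + 5|.
Assume first that |w + 2| < 2, so |w| < 4. Then |5w^2 - 6w + 5| ≤ 5·4^2 + 6·4 + 5 = 109.
Hence |(5w^3 + 4w^2 - 7w + 4) + 6| ≤ 109|w + 2| < ε provided |w + 2| < ε/109.
Choosing δ = min(2, ε/109) ensures both conditions, hence |(5w^3 + 4w^2 - 7w + 4) + 6| < ε.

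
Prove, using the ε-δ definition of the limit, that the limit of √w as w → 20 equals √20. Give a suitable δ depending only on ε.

δ = min(20, √20·ε)

Suppose ε > 0. We want δ > 0 such that 0 < |w − 20| < δ implies |√w − √20| < ε.
Multiplying by the conjugate, |√w − √20| = |w − 20|/(√w + √20).
Restrict δ ≤ 20 so that |w − 20| < 20 forces w > 0, and then √w + √20 > √20.
Hence |√w − √20| < |w − 20|/√20, which is < ε once |w − 20| < √20·ε.
Take δ = min(20, √20·ε). If 0 < |w − 20| < δ then w > 0 and |√w − √20| < |w − 20|/√20 < ε.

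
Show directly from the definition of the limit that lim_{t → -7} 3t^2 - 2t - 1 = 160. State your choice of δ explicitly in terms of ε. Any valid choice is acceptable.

Let ε > 0 be given. We want δ > 0 such that 0 < |t + 7| < δ implies |(3t^2 - 2t - 1) − 160| < ε.
(3t^2 - 2t - 1) − 160 = 3t^2 - 2t - 161 = (t + 7)(3t - 23).
So |(3t^2 - 2t - 1) − 160| = |t + 7|·|3t - 23|.
Require δ ≤ 2. Then |t + 7| < 2 gives |t| < 9, and by the triangle inequality |3t - 23| ≤ 3·9 + 23 = 50.
Hence |(3t^2 - 2t - 1) − 160| ≤ 50|t + 7| < ε provided |t + 7| < ε/50.
Take δ = min(2, ε/50). Then 0 < |t + 7| < δ gives both |t + 7| < 2 and |t + 7| < ε/50, so |(3t^2 - 2t - 1) − 160| < ε.

δ = min(2, ε/50)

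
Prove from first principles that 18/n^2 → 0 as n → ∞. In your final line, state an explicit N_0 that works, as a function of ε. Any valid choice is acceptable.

N_0 = (18/ε)^{1/2}

Suppose ε > 0. For n ≥ 1, |18/n^2 − 0| = 18/n^2.
18/n^2 < ε ⇔ n^2 > 18/ε ⇔ n > (18/ε)^{1/2}.
Take N_0 = (18/ε)^{1/2}. Then n > N_0 implies 18/n^2 < ε.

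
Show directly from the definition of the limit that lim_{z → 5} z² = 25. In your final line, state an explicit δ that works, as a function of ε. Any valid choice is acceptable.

Let ε > 0. We seek δ > 0 with 0 < |z − 5| < δ ⇒ |z² − 25| < ε.
Factor: z² − 25 = (z − 5)(z + 5), so |z² − 25| = |z − 5|·|z + 5|.
Restrict δ ≤ 1. Then |z − 5| < 1 gives |z| < 6, so by the triangle inequality |z + 5| ≤ 6 + 5 = 11.
Hence |z² − 25| ≤ 11|z − 5|, which is < ε once |z − 5| < ε/11.
Take δ = min(1, ε/11). If 0 < |z − 5| < δ then both bounds hold and |z² − 25| ≤ 11|z − 5| < 11·(ε/11) = ε.

δ = min(1, ε/11)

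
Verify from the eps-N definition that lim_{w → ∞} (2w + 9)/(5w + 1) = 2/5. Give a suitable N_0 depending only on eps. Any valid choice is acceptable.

N_0 = (43/25)/eps

Suppose eps > 0. We seek N_0 > 0 such that w > N_0 implies |(2w + 9)/(5w + 1) − (2/5)| < eps.
(2w + 9)/(5w + 1) − (2/5) = (5(2w + 9) − 2(5w + 1)) / (5(5w + 1)) = 43/(5(5w + 1)).
For w > 0 we have 5w + 1 > 5w, so |(2w + 9)/(5w + 1) − (2/5)| = 43/(5(5w + 1)) < 43/(5·5w) = (43/25)/w.
Thus |(2w + 9)/(5w + 1) − (2/5)| < eps whenever w > (43/25)/eps.
Take N_0 = (43/25)/eps. If w > N_0 then |(2w + 9)/(5w + 1) − (2/5)| < (43/25)/w < eps.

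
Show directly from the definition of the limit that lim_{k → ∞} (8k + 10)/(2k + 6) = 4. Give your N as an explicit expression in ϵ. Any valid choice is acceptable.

Fix ϵ > 0. For k ≥ 1, |(8k + 10)/(2k + 6) − 4| = |-28|/(2(2k + 6)) = 28/(2(2k + 6)).
Since 2k + 6 ≥ 2k for k ≥ 1, this is ≤ 28/(2·2k) = 7/k.
So |(8k + 10)/(2k + 6) − 4| < ϵ whenever k > 7/ϵ.
Take N = 7/ϵ. If k > N then |(8k + 10)/(2k + 6) − 4| ≤ 7/k < ϵ.

N = 7/ϵ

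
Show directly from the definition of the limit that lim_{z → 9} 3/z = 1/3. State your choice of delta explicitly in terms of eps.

delta = min(9/2, (27/2)eps)

Fix eps > 0. We seek delta > 0 such that 0 < |z − 9| < delta implies |3/z − (1/3)| < eps.
|3/z − (1/3)| = 3·|9 − z|/(9·|z|) = 3|z − 9|/(9|z|).
Restrict delta ≤ 9/2. Then |z − 9| < 9/2 gives |z| > 9/2, so 9|z| > 81/2.
Then |3/z − (1/3)| < 3|z − 9|/(81/2), which is < eps when |z − 9| < (27/2)eps.
Take delta = min(9/2, (27/2)eps). Then 0 < |z − 9| < delta gives both |z − 9| < 9/2 and |z − 9| < (27/2)eps, so |3/z − (1/3)| < eps.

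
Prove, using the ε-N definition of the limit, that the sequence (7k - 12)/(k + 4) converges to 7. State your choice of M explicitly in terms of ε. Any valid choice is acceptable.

M = 40/ε

Let ε > 0. For k ≥ 1, |(7k - 12)/(k + 4) − 7| = |-40|/((k + 4)) = 40/((k + 4)).
Since k + 4 ≥ k for k ≥ 1, this is ≤ 40/(k) = 40/k.
So |(7k - 12)/(k + 4) − 7| < ε whenever k > 40/ε.
Take M = 40/ε. If k > M then |(7k - 12)/(k + 4) − 7| ≤ 40/k < ε.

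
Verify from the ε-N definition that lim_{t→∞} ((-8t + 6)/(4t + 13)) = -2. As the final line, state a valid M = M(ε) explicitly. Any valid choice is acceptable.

Let ε > 0 be given. We seek M > 0 such that t > M implies |(-8t + 6)/(4t + 13) + 2| < ε.
(-8t + 6)/(4t + 13) + 2 = (4(-8t + 6) − (-8)(4t + 13)) / (4(4t + 13)) = 128/(4(4t + 13)).
For t > 0 we have 4t + 13 > 4t, so |(-8t + 6)/(4t + 13) + 2| = 128/(4(4t + 13)) < 128/(4·4t) = 8/t.
Thus |(-8t + 6)/(4t + 13) + 2| < ε whenever t > 8/ε.
Take M = 8/ε. If t > M then |(-8t + 6)/(4t + 13) + 2| < 8/t < ε.

M = 8/ε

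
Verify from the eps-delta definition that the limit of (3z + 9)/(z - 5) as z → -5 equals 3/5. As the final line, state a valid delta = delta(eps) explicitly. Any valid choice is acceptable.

Suppose eps > 0. We want delta > 0 with 0 < |z + 5| < delta ⇒ |(3z + 9)/(z - 5) − (3/5)| < eps.
Combining over a common denominator, (3z + 9)/(z - 5) − (3/5) = [(3z + 9)·(-10) − (-6)·(z - 5)] / [(-10)·(z - 5)] = -24(z + 5) / ((-10)(z - 5)).
So |(3z + 9)/(z - 5) − (3/5)| = 24|z + 5| / (10·|z − 5|).
Restrict delta ≤ 5. Then |z + 5| < 5 gives |z − 5| = |(z + 5) + (-10)| ≥ 10 − 5 = 5.
Hence |(3z + 9)/(z - 5) − (3/5)| < 24|z + 5|/(10·5) = (12/25)|z + 5|, which is < eps once |z + 5| < (25/12)eps.
Take delta = min(5, (25/12)eps). Then 0 < |z + 5| < delta forces both bounds, so |(3z + 9)/(z - 5) − (3/5)| < eps.

delta = min(5, (25/12)eps)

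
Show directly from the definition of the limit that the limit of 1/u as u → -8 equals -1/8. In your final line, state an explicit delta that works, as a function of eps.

Suppose eps > 0. We seek delta > 0 such that 0 < |u + 8| < delta implies |1/u + 1/8| < eps.
|1/u + 1/8| = |-8 − u|/(8·|u|) = |u + 8|/(8|u|).
Require delta ≤ 4 so that |u| > 8 − 4 = 4, hence 8|u| > 32.
Then |1/u + 1/8| < |u + 8|/32, which is < eps when |u + 8| < 32eps.
Take delta = min(4, 32eps). Then 0 < |u + 8| < delta gives both |u + 8| < 4 and |u + 8| < 32eps, so |1/u + 1/8| < eps.

delta = min(4, 32eps)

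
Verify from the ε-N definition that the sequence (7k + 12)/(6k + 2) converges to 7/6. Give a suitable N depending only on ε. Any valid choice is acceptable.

Let ε > 0 be given. For k ≥ 1, |(7k + 12)/(6k + 2) − (7/6)| = |58|/(6(6k + 2)) = 58/(6(6k + 2)).
Since 6k + 2 ≥ 6k for k ≥ 1, this is ≤ 58/(6·6k) = (29/18)/k.
So |(7k + 12)/(6k + 2) − (7/6)| < ε whenever k > (29/18)/ε.
Take N = (29/18)/ε. If k > N then |(7k + 12)/(6k + 2) − (7/6)| ≤ (29/18)/k < ε.

N = (29/18)/ε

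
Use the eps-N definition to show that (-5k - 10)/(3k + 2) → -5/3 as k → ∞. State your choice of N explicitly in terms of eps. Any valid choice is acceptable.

N = (20/9)/eps

Let eps > 0 be given. For k ≥ 1, |(-5k - 10)/(3k + 2) + 5/3| = |-20|/(3(3k + 2)) = 20/(3(3k + 2)).
Since 3k + 2 ≥ 3k for k ≥ 1, this is ≤ 20/(3·3k) = (20/9)/k.
So |(-5k - 10)/(3k + 2) + 5/3| < eps whenever k > (20/9)/eps.
Take N = (20/9)/eps. If k > N then |(-5k - 10)/(3k + 2) + 5/3| ≤ (20/9)/k < eps.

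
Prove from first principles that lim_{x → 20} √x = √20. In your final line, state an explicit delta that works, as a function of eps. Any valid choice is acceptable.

Fix eps > 0. We want delta > 0 such that 0 < |x − 20| < delta implies |√x − √20| < eps.
Rationalise: √x − √20 = (x − 20)/(√x + √20), so |√x − √20| = |x − 20|/(√x + √20).
Restrict delta ≤ 20 so that |x − 20| < 20 forces x > 0, and then √x + √20 > √20.
Hence |√x − √20| < |x − 20|/√20, which is < eps once |x − 20| < √20·eps.
Take delta = min(20, √20·eps). If 0 < |x − 20| < delta then x > 0 and |√x − √20| < |x − 20|/√20 < eps.

delta = min(20, √20·eps)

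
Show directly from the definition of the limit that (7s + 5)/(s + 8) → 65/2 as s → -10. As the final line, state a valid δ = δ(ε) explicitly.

Let ε > 0. We want δ > 0 with 0 < |s + 10| < δ ⇒ |(7s + 5)/(s + 8) − (65/2)| < ε.
Combining over a common denominator, (7s + 5)/(s + 8) − (65/2) = [(7s + 5)·(-2) − (-65)·(s + 8)] / [(-2)·(s + 8)] = 51(s + 10) / ((-2)(s + 8)).
So |(7s + 5)/(s + 8) − (65/2)| = 51|s + 10| / (2·|s + 8|).
Require δ ≤ 1, so |s + 8| ≥ |-2| − |s + 10| > 2 − 1 = 1.
Hence |(7s + 5)/(s + 8) − (65/2)| < 51|s + 10|/(2·1) = (51/2)|s + 10|, which is < ε once |s + 10| < (2/51)ε.
Take δ = min(1, (2/51)ε). Then 0 < |s + 10| < δ forces both bounds, so |(7s + 5)/(s + 8) − (65/2)| < ε.

δ = min(1, (2/51)ε)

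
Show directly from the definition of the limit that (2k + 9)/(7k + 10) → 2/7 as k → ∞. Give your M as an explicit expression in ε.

M = (43/49)/ε

Let ε > 0. For k ≥ 1, |(2k + 9)/(7k + 10) − (2/7)| = |43|/(7(7k + 10)) = 43/(7(7k + 10)).
Since 7k + 10 ≥ 7k for k ≥ 1, this is ≤ 43/(7·7k) = (43/49)/k.
So |(2k + 9)/(7k + 10) − (2/7)| < ε whenever k > (43/49)/ε.
Take M = (43/49)/ε. If k > M then |(2k + 9)/(7k + 10) − (2/7)| ≤ (43/49)/k < ε.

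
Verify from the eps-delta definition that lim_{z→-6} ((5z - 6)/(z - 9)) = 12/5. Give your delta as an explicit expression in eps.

Fix eps > 0. We want delta > 0 with 0 < |z + 6| < delta ⇒ |(5z - 6)/(z - 9) − (12/5)| < eps.
Combining over a common denominator, (5z - 6)/(z - 9) − (12/5) = [(5z - 6)·(-15) − (-36)·(z - 9)] / [(-15)·(z - 9)] = -39(z + 6) / ((-15)(z - 9)).
So |(5z - 6)/(z - 9) − (12/5)| = 39|z + 6| / (15·|z − 9|).
Require delta ≤ 15/2, so |z − 9| ≥ |-15| − |z + 6| > 15 − 15/2 = 15/2.
Hence |(5z - 6)/(z - 9) − (12/5)| < 39|z + 6|/(15·(15/2)) = (26/75)|z + 6|, which is < eps once |z + 6| < (75/26)eps.
Take delta = min(15/2, (75/26)eps). Then 0 < |z + 6| < delta forces both bounds, so |(5z - 6)/(z - 9) − (12/5)| < eps.

delta = min(15/2, (75/26)eps)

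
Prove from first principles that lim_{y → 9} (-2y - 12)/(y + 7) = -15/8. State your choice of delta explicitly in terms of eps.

Fix eps > 0. We want delta > 0 with 0 < |y − 9| < delta ⇒ |(-2y - 12)/(y + 7) + 15/8| < eps.
Combining over a common denominator, (-2y - 12)/(y + 7) + 15/8 = [(-2y - 12)·16 − (-30)·(y + 7)] / [16·(y + 7)] = -2(y − 9) / (16(y + 7)).
So |(-2y - 12)/(y + 7) + 15/8| = 2|y − 9| / (16·|y + 7|).
Require delta ≤ 8, so |y + 7| ≥ |16| − |y − 9| > 16 − 8 = 8.
Hence |(-2y - 12)/(y + 7) + 15/8| < 2|y − 9|/(16·8) = (1/64)|y − 9|, which is < eps once |y − 9| < 64eps.
Take delta = min(8, 64eps). Then 0 < |y − 9| < delta forces both bounds, so |(-2y - 12)/(y + 7) + 15/8| < eps.

delta = min(8, 64eps)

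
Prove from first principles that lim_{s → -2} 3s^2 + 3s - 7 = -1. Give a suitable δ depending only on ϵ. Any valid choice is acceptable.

Suppose ϵ > 0. We want δ > 0 such that 0 < |s + 2| < δ implies |(3s^2 + 3s - 7) + 1| < ϵ.
(3s^2 + 3s - 7) + 1 = 3s^2 + 3s - 6 = (s + 2)(3s - 3).
So |(3s^2 + 3s - 7) + 1| = |s + 2|·|3s - 3|.
Require δ ≤ 1. Then |s + 2| < 1 gives |s| < 3, and by the triangle inequality |3s - 3| ≤ 3·3 + 3 = 12.
Hence |(3s^2 + 3s - 7) + 1| ≤ 12|s + 2| < ϵ provided |s + 2| < ϵ/12.
Take δ = min(1, ϵ/12). Then 0 < |s + 2| < δ gives both |s + 2| < 1 and |s + 2| < ϵ/12, so |(3s^2 + 3s - 7) + 1| < ϵ.

δ = min(1, ϵ/12)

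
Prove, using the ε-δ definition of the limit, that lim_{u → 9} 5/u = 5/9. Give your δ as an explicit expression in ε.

Fix ε > 0. We seek δ > 0 such that 0 < |u − 9| < δ implies |5/u − (5/9)| < ε.
|5/u − (5/9)| = 5·|9 − u|/(9·|u|) = 5|u − 9|/(9|u|).
Restrict δ ≤ 9/2. Then |u − 9| < 9/2 gives |u| > 9/2, so 9|u| > 81/2.
Then |5/u − (5/9)| < 5|u − 9|/(81/2), which is < ε when |u − 9| < (81/10)ε.
Take δ = min(9/2, (81/10)ε). Then 0 < |u − 9| < δ gives both |u − 9| < 9/2 and |u − 9| < (81/10)ε, so |5/u − (5/9)| < ε.

δ = min(9/2, (81/10)ε)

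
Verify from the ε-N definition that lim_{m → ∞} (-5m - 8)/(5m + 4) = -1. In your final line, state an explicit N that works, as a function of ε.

N = (4/5)/ε

Suppose ε > 0. For m ≥ 1, |(-5m - 8)/(5m + 4) + 1| = |-20|/(5(5m + 4)) = 20/(5(5m + 4)).
Since 5m + 4 ≥ 5m for m ≥ 1, this is ≤ 20/(5·5m) = (4/5)/m.
So |(-5m - 8)/(5m + 4) + 1| < ε whenever m > (4/5)/ε.
Take N = (4/5)/ε. If m > N then |(-5m - 8)/(5m + 4) + 1| ≤ (4/5)/m < ε.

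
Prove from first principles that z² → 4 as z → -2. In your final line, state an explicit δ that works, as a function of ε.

δ = min(2, ε/6)

Fix ε > 0. We seek δ > 0 with 0 < |z + 2| < δ ⇒ |z² − 4| < ε.
Factor: z² − 4 = (z + 2)(z - 2), so |z² − 4| = |z + 2|·|z - 2|.
Restrict δ ≤ 2. Then |z + 2| < 2 gives |z| < 4, so by the triangle inequality |z - 2| ≤ 4 + 2 = 6.
Hence |z² − 4| ≤ 6|z + 2|, which is < ε once |z + 2| < ε/6.
Take δ = min(2, ε/6). If 0 < |z + 2| < δ then both bounds hold and |z² − 4| ≤ 6|z + 2| < 6·(ε/6) = ε.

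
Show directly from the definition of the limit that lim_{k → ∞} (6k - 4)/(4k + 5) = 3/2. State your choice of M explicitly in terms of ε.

Suppose ε > 0. For k ≥ 1, |(6k - 4)/(4k + 5) − (3/2)| = |-46|/(4(4k + 5)) = 46/(4(4k + 5)).
Since 4k + 5 ≥ 4k for k ≥ 1, this is ≤ 46/(4·4k) = (23/8)/k.
So |(6k - 4)/(4k + 5) − (3/2)| < ε whenever k > (23/8)/ε.
Take M = (23/8)/ε. If k > M then |(6k - 4)/(4k + 5) − (3/2)| ≤ (23/8)/k < ε.

M = (23/8)/ε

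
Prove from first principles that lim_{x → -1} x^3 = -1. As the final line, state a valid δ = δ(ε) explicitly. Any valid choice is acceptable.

Let ε > 0 be given. We seek δ > 0 with 0 < |x + 1| < δ ⇒ |x^3 + 1| < ε.
Factor: x^3 + 1 = (x + 1)(x^2 - x + 1), so |x^3 + 1| = |x + 1|·|x^2 - x + 1|.
Impose δ ≤ 2 so that |x| < 3; then |x^2 - x + 1| ≤ 13.
Hence |x^3 + 1| ≤ 13|x + 1|, which is < ε once |x + 1| < ε/13.
Take δ = min(2, ε/13). If 0 < |x + 1| < δ then both bounds hold and |x^3 + 1| ≤ 13|x + 1| < 13·(ε/13) = ε.

δ = min(2, ε/13)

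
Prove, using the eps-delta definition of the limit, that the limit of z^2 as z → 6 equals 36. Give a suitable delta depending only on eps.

Suppose eps > 0. We seek delta > 0 with 0 < |z − 6| < delta ⇒ |z^2 − 36| < eps.
Factor: z^2 − 36 = (z − 6)(z + 6), so |z^2 − 36| = |z − 6|·|z + 6|.
Impose delta ≤ 1 so that |z| < 7; then |z + 6| ≤ 13.
Hence |z^2 − 36| ≤ 13|z − 6|, which is < eps once |z − 6| < eps/13.
Take delta = min(1, eps/13). If 0 < |z − 6| < delta then both bounds hold and |z^2 − 36| ≤ 13|z − 6| < 13·(eps/13) = eps.

delta = min(1, eps/13)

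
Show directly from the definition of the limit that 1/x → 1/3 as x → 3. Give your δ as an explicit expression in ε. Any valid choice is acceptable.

δ = min(3/2, (9/2)ε)

Let ε > 0 be given. We seek δ > 0 such that 0 < |x − 3| < δ implies |1/x − (1/3)| < ε.
|1/x − (1/3)| = |3 − x|/(3·|x|) = |x − 3|/(3|x|).
Require δ ≤ 3/2 so that |x| > 3 − 3/2 = 3/2, hence 3|x| > 9/2.
Then |1/x − (1/3)| < |x − 3|/(9/2), which is < ε when |x − 3| < (9/2)ε.
Take δ = min(3/2, (9/2)ε). Then 0 < |x − 3| < δ gives both |x − 3| < 3/2 and |x − 3| < (9/2)ε, so |1/x − (1/3)| < ε.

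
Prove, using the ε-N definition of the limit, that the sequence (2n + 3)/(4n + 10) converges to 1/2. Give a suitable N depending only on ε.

N = (1/2)/ε

Let ε > 0. For n ≥ 1, |(2n + 3)/(4n + 10) − (1/2)| = |-8|/(4(4n + 10)) = 8/(4(4n + 10)).
Since 4n + 10 ≥ 4n for n ≥ 1, this is ≤ 8/(4·4n) = (1/2)/n.
So |(2n + 3)/(4n + 10) − (1/2)| < ε whenever n > (1/2)/ε.
Take N = (1/2)/ε. If n > N then |(2n + 3)/(4n + 10) − (1/2)| ≤ (1/2)/n < ε.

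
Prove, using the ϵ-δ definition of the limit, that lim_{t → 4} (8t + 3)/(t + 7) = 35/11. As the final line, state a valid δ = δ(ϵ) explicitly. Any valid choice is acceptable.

Suppose ϵ > 0. We want δ > 0 with 0 < |t − 4| < δ ⇒ |(8t + 3)/(t + 7) − (35/11)| < ϵ.
Combining over a common denominator, (8t + 3)/(t + 7) − (35/11) = [(8t + 3)·11 − 35·(t + 7)] / [11·(t + 7)] = 53(t − 4) / (11(t + 7)).
So |(8t + 3)/(t + 7) − (35/11)| = 53|t − 4| / (11·|t + 7|).
Require δ ≤ 11/2, so |t + 7| ≥ |11| − |t − 4| > 11 − 11/2 = 11/2.
Hence |(8t + 3)/(t + 7) − (35/11)| < 53|t − 4|/(11·(11/2)) = (106/121)|t − 4|, which is < ϵ once |t − 4| < (121/106)ϵ.
Take δ = min(11/2, (121/106)ϵ). Then 0 < |t − 4| < δ forces both bounds, so |(8t + 3)/(t + 7) − (35/11)| < ϵ.

δ = min(11/2, (121/106)ϵ)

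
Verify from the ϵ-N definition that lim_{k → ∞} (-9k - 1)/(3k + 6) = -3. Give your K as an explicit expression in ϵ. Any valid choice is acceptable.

Fix ϵ > 0. For k ≥ 1, |(-9k - 1)/(3k + 6) + 3| = |51|/(3(3k + 6)) = 51/(3(3k + 6)).
Since 3k + 6 ≥ 3k for k ≥ 1, this is ≤ 51/(3·3k) = (17/3)/k.
So |(-9k - 1)/(3k + 6) + 3| < ϵ whenever k > (17/3)/ϵ.
Take K = (17/3)/ϵ. If k > K then |(-9k - 1)/(3k + 6) + 3| ≤ (17/3)/k < ϵ.

K = (17/3)/ϵ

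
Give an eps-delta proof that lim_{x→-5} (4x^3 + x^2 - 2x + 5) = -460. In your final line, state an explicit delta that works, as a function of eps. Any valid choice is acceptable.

Fix eps > 0. We want delta > 0 such that 0 < |x + 5| < delta implies |(4x^3 + x^2 - 2x + 5) + 460| < eps.
(4x^3 + x^2 - 2x + 5) + 460 = 4x^3 + x^2 - 2x + 465 = (x + 5)(4x^2 - 19x + 93).
So |(4x^3 + x^2 - 2x + 5) + 460| = |x + 5|·|4x^2 - 19x + 93|.
Assume first that |x + 5| < 2, so |x| < 7. Then |4x^2 - 19x + 93| ≤ 4·7^2 + 19·7 + 93 = 422.
Hence |(4x^3 + x^2 - 2x + 5) + 460| ≤ 422|x + 5| < eps provided |x + 5| < eps/422.
Take delta = min(2, eps/422). Then 0 < |x + 5| < delta gives both |x + 5| < 2 and |x + 5| < eps/422, so |(4x^3 + x^2 - 2x + 5) + 460| < eps.

delta = min(2, eps/422)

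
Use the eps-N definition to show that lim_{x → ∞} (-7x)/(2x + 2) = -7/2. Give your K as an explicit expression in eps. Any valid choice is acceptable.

Let eps > 0. We seek K > 0 such that x > K implies |(-7x)/(2x + 2) + 7/2| < eps.
(-7x)/(2x + 2) + 7/2 = (2(-7x) − (-7)(2x + 2)) / (2(2x + 2)) = 14/(2(2x + 2)).
For x > 0 we have 2x + 2 > 2x, so |(-7x)/(2x + 2) + 7/2| = 14/(2(2x + 2)) < 14/(2·2x) = (7/2)/x.
Thus |(-7x)/(2x + 2) + 7/2| < eps whenever x > (7/2)/eps.
Take K = (7/2)/eps. If x > K then |(-7x)/(2x + 2) + 7/2| < (7/2)/x < eps.

K = (7/2)/eps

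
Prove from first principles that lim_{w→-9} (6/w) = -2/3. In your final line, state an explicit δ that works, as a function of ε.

Let ε > 0 be given. We seek δ > 0 such that 0 < |w + 9| < δ implies |6/w + 2/3| < ε.
|6/w + 2/3| = 6·|-9 − w|/(9·|w|) = 6|w + 9|/(9|w|).
Require δ ≤ 9/2 so that |w| > 9 − 9/2 = 9/2, hence 9|w| > 81/2.
Then |6/w + 2/3| < 6|w + 9|/(81/2), which is < ε when |w + 9| < (27/4)ε.
Take δ = min(9/2, (27/4)ε). Then 0 < |w + 9| < δ gives both |w + 9| < 9/2 and |w + 9| < (27/4)ε, so |6/w + 2/3| < ε.

δ = min(9/2, (27/4)ε)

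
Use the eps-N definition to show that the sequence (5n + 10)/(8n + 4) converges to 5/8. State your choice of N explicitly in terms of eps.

N = (15/16)/eps

Let eps > 0 be given. For n ≥ 1, |(5n + 10)/(8n + 4) − (5/8)| = |60|/(8(8n + 4)) = 60/(8(8n + 4)).
Since 8n + 4 ≥ 8n for n ≥ 1, this is ≤ 60/(8·8n) = (15/16)/n.
So |(5n + 10)/(8n + 4) − (5/8)| < eps whenever n > (15/16)/eps.
Take N = (15/16)/eps. If n > N then |(5n + 10)/(8n + 4) − (5/8)| ≤ (15/16)/n < eps.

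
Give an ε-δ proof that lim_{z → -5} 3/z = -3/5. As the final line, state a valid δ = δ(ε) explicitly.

δ = min(5/2, (25/6)ε)

Let ε > 0. We seek δ > 0 such that 0 < |z + 5| < δ implies |3/z + 3/5| < ε.
|3/z + 3/5| = 3·|-5 − z|/(5·|z|) = 3|z + 5|/(5|z|).
Require δ ≤ 5/2 so that |z| > 5 − 5/2 = 5/2, hence 5|z| > 25/2.
Then |3/z + 3/5| < 3|z + 5|/(25/2), which is < ε when |z + 5| < (25/6)ε.
Take δ = min(5/2, (25/6)ε). Then 0 < |z + 5| < δ gives both |z + 5| < 5/2 and |z + 5| < (25/6)ε, so |3/z + 3/5| < ε.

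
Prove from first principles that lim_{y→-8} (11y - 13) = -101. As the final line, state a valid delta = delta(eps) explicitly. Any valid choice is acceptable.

delta = eps/11

Fix eps > 0. We need delta > 0 so that 0 < |y + 8| < delta implies |(11y - 13) + 101| < eps.
Since (11y - 13) + 101 = 11(y + 8), we have |(11y - 13) + 101| = 11|y + 8|.
So 11|y + 8| < eps exactly when |y + 8| < eps/11.
Take delta = eps/11. If 0 < |y + 8| < delta then |(11y - 13) + 101| = 11|y + 8| < 11·(eps/11) = eps.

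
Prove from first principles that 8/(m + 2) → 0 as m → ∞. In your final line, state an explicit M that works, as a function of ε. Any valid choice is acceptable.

Suppose ε > 0. For m ≥ 1, |8/(m + 2) − 0| = 8/(m + 2) ≤ 8/m.
We need 8/m < ε, i.e. m > 8/ε.
Take M = 8/ε. If m > M then |8/(m + 2)| ≤ 8/m < ε.

M = 8/ε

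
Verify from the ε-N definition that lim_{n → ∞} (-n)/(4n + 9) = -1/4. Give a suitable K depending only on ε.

K = (9/16)/ε

Let ε > 0. For n ≥ 1, |(-n)/(4n + 9) + 1/4| = |9|/(4(4n + 9)) = 9/(4(4n + 9)).
Since 4n + 9 ≥ 4n for n ≥ 1, this is ≤ 9/(4·4n) = (9/16)/n.
So |(-n)/(4n + 9) + 1/4| < ε whenever n > (9/16)/ε.
Take K = (9/16)/ε. If n > K then |(-n)/(4n + 9) + 1/4| ≤ (9/16)/n < ε.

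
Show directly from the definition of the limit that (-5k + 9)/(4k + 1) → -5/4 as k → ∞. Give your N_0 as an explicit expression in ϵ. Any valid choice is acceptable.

N_0 = (41/16)/ϵ

Fix ϵ > 0. For k ≥ 1, |(-5k + 9)/(4k + 1) + 5/4| = |41|/(4(4k + 1)) = 41/(4(4k + 1)).
Since 4k + 1 ≥ 4k for k ≥ 1, this is ≤ 41/(4·4k) = (41/16)/k.
So |(-5k + 9)/(4k + 1) + 5/4| < ϵ whenever k > (41/16)/ϵ.
Take N_0 = (41/16)/ϵ. If k > N_0 then |(-5k + 9)/(4k + 1) + 5/4| ≤ (41/16)/k < ϵ.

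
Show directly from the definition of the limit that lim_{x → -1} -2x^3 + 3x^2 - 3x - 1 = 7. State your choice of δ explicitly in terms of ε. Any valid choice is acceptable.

δ = min(1, ε/26)

Suppose ε > 0. We want δ > 0 such that 0 < |x + 1| < δ implies |(-2x^3 + 3x^2 - 3x - 1) − 7| < ε.
(-2x^3 + 3x^2 - 3x - 1) − 7 = -2x^3 + 3x^2 - 3x - 8 = (x + 1)(-2x^2 + 5x - 8).
So |(-2x^3 + 3x^2 - 3x - 1) − 7| = |x + 1|·|-2x^2 + 5x - 8|.
Assume first that |x + 1| < 1, so |x| < 2. Then |-2x^2 + 5x - 8| ≤ 2·2^2 + 5·2 + 8 = 26.
Hence |(-2x^3 + 3x^2 - 3x - 1) − 7| ≤ 26|x + 1| < ε provided |x + 1| < ε/26.
Take δ = min(1, ε/26). Then 0 < |x + 1| < δ gives both |x + 1| < 1 and |x + 1| < ε/26, so |(-2x^3 + 3x^2 - 3x - 1) − 7| < ε.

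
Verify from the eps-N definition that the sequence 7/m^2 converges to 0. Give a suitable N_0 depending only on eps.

Let eps > 0. For m ≥ 1, |7/m^2 − 0| = 7/m^2.
7/m^2 < eps ⇔ m^2 > 7/eps ⇔ m > (7/eps)^{1/2}.
Take N_0 = (7/eps)^{1/2}. Then m > N_0 implies 7/m^2 < eps.

N_0 = (7/eps)^{1/2}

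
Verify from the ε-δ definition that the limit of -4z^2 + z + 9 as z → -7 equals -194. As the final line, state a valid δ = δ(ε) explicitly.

Fix ε > 0. We want δ > 0 such that 0 < |z + 7| < δ implies |(-4z^2 + z + 9) + 194| < ε.
(-4z^2 + z + 9) + 194 = -4z^2 + z + 203 = (z + 7)(-4z + 29).
So |(-4z^2 + z + 9) + 194| = |z + 7|·|-4z + 29|.
Assume first that |z + 7| < 1, so |z| < 8. Then |-4z + 29| ≤ 4·8 + 29 = 61.
Hence |(-4z^2 + z + 9) + 194| ≤ 61|z + 7| < ε provided |z + 7| < ε/61.
Take δ = min(1, ε/61). Then 0 < |z + 7| < δ gives both |z + 7| < 1 and |z + 7| < ε/61, so |(-4z^2 + z + 9) + 194| < ε.

δ = min(1, ε/61)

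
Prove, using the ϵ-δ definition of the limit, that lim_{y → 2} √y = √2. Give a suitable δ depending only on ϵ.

Suppose ϵ > 0. We want δ > 0 such that 0 < |y − 2| < δ implies |√y − √2| < ϵ.
Multiplying by the conjugate, |√y − √2| = |y − 2|/(√y + √2).
Restrict δ ≤ 2 so that |y − 2| < 2 forces y > 0, and then √y + √2 > √2.
Hence |√y − √2| < |y − 2|/√2, which is < ϵ once |y − 2| < √2·ϵ.
Take δ = min(2, √2·ϵ). If 0 < |y − 2| < δ then y > 0 and |√y − √2| < |y − 2|/√2 < ϵ.

δ = min(2, √2·ϵ)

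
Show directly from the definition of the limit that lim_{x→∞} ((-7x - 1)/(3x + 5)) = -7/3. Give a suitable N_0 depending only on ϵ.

N_0 = (32/9)/ϵ

Let ϵ > 0 be given. We seek N_0 > 0 such that x > N_0 implies |(-7x - 1)/(3x + 5) + 7/3| < ϵ.
(-7x - 1)/(3x + 5) + 7/3 = (3(-7x - 1) − (-7)(3x + 5)) / (3(3x + 5)) = 32/(3(3x + 5)).
For x > 0 we have 3x + 5 > 3x, so |(-7x - 1)/(3x + 5) + 7/3| = 32/(3(3x + 5)) < 32/(3·3x) = (32/9)/x.
Thus |(-7x - 1)/(3x + 5) + 7/3| < ϵ whenever x > (32/9)/ϵ.
Take N_0 = (32/9)/ϵ. If x > N_0 then |(-7x - 1)/(3x + 5) + 7/3| < (32/9)/x < ϵ.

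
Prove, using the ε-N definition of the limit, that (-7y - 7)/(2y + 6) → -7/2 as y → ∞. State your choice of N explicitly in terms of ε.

Suppose ε > 0. We seek N > 0 such that y > N implies |(-7y - 7)/(2y + 6) + 7/2| < ε.
(-7y - 7)/(2y + 6) + 7/2 = (2(-7y - 7) − (-7)(2y + 6)) / (2(2y + 6)) = 28/(2(2y + 6)).
For y > 0 we have 2y + 6 > 2y, so |(-7y - 7)/(2y + 6) + 7/2| = 28/(2(2y + 6)) < 28/(2·2y) = 7/y.
Thus |(-7y - 7)/(2y + 6) + 7/2| < ε whenever y > 7/ε.
Take N = 7/ε. If y > N then |(-7y - 7)/(2y + 6) + 7/2| < 7/y < ε.

N = 7/ε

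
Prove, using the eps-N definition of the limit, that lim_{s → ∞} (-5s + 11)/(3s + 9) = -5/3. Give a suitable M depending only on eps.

Let eps > 0. We seek M > 0 such that s > M implies |(-5s + 11)/(3s + 9) + 5/3| < eps.
(-5s + 11)/(3s + 9) + 5/3 = (3(-5s + 11) − (-5)(3s + 9)) / (3(3s + 9)) = 78/(3(3s + 9)).
For s > 0 we have 3s + 9 > 3s, so |(-5s + 11)/(3s + 9) + 5/3| = 78/(3(3s + 9)) < 78/(3·3s) = (26/3)/s.
Thus |(-5s + 11)/(3s + 9) + 5/3| < eps whenever s > (26/3)/eps.
Take M = (26/3)/eps. If s > M then |(-5s + 11)/(3s + 9) + 5/3| < (26/3)/s < eps.

M = (26/3)/eps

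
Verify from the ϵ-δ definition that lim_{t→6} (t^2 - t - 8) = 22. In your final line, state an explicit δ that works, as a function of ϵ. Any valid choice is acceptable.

δ = min(2, ϵ/13)

Let ϵ > 0. We want δ > 0 such that 0 < |t − 6| < δ implies |(t^2 - t - 8) − 22| < ϵ.
(t^2 - t - 8) − 22 = t^2 - t - 30 = (t − 6)(t + 5).
So |(t^2 - t - 8) − 22| = |t − 6|·|t + 5|.
Assume first that |t − 6| < 2, so |t| < 8. Then |t + 5| ≤ 8 + 5 = 13.
Hence |(t^2 - t - 8) − 22| ≤ 13|t − 6| < ϵ provided |t − 6| < ϵ/13.
Take δ = min(2, ϵ/13). Then 0 < |t − 6| < δ gives both |t − 6| < 2 and |t − 6| < ϵ/13, so |(t^2 - t - 8) − 22| < ϵ.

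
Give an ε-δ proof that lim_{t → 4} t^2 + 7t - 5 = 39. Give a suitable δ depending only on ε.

δ = min(1, ε/16)

Let ε > 0. We want δ > 0 such that 0 < |t − 4| < δ implies |(t^2 + 7t - 5) − 39| < ε.
(t^2 + 7t - 5) − 39 = t^2 + 7t - 44 = (t − 4)(t + 11).
So |(t^2 + 7t - 5) − 39| = |t − 4|·|t + 11|.
Require δ ≤ 1. Then |t − 4| < 1 gives |t| < 5, and by the triangle inequality |t + 11| ≤ 5 + 11 = 16.
Hence |(t^2 + 7t - 5) − 39| ≤ 16|t − 4| < ε provided |t − 4| < ε/16.
Take δ = min(1, ε/16). Then 0 < |t − 4| < δ gives both |t − 4| < 1 and |t − 4| < ε/16, so |(t^2 + 7t - 5) − 39| < ε.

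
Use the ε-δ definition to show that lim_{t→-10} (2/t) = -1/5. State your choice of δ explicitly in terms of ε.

Fix ε > 0. We seek δ > 0 such that 0 < |t + 10| < δ implies |2/t + 1/5| < ε.
|2/t + 1/5| = 2·|-10 − t|/(10·|t|) = 2|t + 10|/(10|t|).
Require δ ≤ 5 so that |t| > 10 − 5 = 5, hence 10|t| > 50.
Then |2/t + 1/5| < 2|t + 10|/50, which is < ε when |t + 10| < 25ε.
Take δ = min(5, 25ε). Then 0 < |t + 10| < δ gives both |t + 10| < 5 and |t + 10| < 25ε, so |2/t + 1/5| < ε.

δ = min(5, 25ε)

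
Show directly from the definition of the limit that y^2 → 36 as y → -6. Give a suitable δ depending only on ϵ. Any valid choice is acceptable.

Let ϵ > 0. We seek δ > 0 with 0 < |y + 6| < δ ⇒ |y^2 − 36| < ϵ.
Factor: y^2 − 36 = (y + 6)(y - 6), so |y^2 − 36| = |y + 6|·|y - 6|.
Restrict δ ≤ 1. Then |y + 6| < 1 gives |y| < 7, so by the triangle inequality |y - 6| ≤ 7 + 6 = 13.
Hence |y^2 − 36| ≤ 13|y + 6|, which is < ϵ once |y + 6| < ϵ/13.
Take δ = min(1, ϵ/13). If 0 < |y + 6| < δ then both bounds hold and |y^2 − 36| ≤ 13|y + 6| < 13·(ϵ/13) = ϵ.

δ = min(1, ϵ/13)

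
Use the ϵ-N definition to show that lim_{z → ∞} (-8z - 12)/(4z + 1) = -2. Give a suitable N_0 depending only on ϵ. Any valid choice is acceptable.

N_0 = (5/2)/ϵ

Let ϵ > 0 be given. We seek N_0 > 0 such that z > N_0 implies |(-8z - 12)/(4z + 1) + 2| < ϵ.
(-8z - 12)/(4z + 1) + 2 = (4(-8z - 12) − (-8)(4z + 1)) / (4(4z + 1)) = -40/(4(4z + 1)).
For z > 0 we have 4z + 1 > 4z, so |(-8z - 12)/(4z + 1) + 2| = 40/(4(4z + 1)) < 40/(4·4z) = (5/2)/z.
Thus |(-8z - 12)/(4z + 1) + 2| < ϵ whenever z > (5/2)/ϵ.
Take N_0 = (5/2)/ϵ. If z > N_0 then |(-8z - 12)/(4z + 1) + 2| < (5/2)/z < ϵ.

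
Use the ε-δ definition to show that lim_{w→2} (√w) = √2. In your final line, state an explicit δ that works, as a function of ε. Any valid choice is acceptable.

Suppose ε > 0. We want δ > 0 such that 0 < |w − 2| < δ implies |√w − √2| < ε.
Rationalise: √w − √2 = (w − 2)/(√w + √2), so |√w − √2| = |w − 2|/(√w + √2).
Restrict δ ≤ 2 so that |w − 2| < 2 forces w > 0, and then √w + √2 > √2.
Hence |√w − √2| < |w − 2|/√2, which is < ε once |w − 2| < √2·ε.
Take δ = min(2, √2·ε). If 0 < |w − 2| < δ then w > 0 and |√w − √2| < |w − 2|/√2 < ε.

δ = min(2, √2·ε)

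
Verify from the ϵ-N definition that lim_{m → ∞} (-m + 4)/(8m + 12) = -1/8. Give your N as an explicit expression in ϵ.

Fix ϵ > 0. For m ≥ 1, |(-m + 4)/(8m + 12) + 1/8| = |44|/(8(8m + 12)) = 44/(8(8m + 12)).
Since 8m + 12 ≥ 8m for m ≥ 1, this is ≤ 44/(8·8m) = (11/16)/m.
So |(-m + 4)/(8m + 12) + 1/8| < ϵ whenever m > (11/16)/ϵ.
Take N = (11/16)/ϵ. If m > N then |(-m + 4)/(8m + 12) + 1/8| ≤ (11/16)/m < ϵ.

N = (11/16)/ϵ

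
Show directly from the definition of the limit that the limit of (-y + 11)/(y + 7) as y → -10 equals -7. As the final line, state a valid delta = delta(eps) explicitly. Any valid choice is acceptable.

Suppose eps > 0. We want delta > 0 with 0 < |y + 10| < delta ⇒ |(-y + 11)/(y + 7) + 7| < eps.
Combining over a common denominator, (-y + 11)/(y + 7) + 7 = [(-y + 11)·(-3) − 21·(y + 7)] / [(-3)·(y + 7)] = -18(y + 10) / ((-3)(y + 7)).
So |(-y + 11)/(y + 7) + 7| = 18|y + 10| / (3·|y + 7|).
Restrict delta ≤ 3/2. Then |y + 10| < 3/2 gives |y + 7| = |(y + 10) + (-3)| ≥ 3 − 3/2 = 3/2.
Hence |(-y + 11)/(y + 7) + 7| < 18|y + 10|/(3·(3/2)) = 4|y + 10|, which is < eps once |y + 10| < (1/4)eps.
Take delta = min(3/2, (1/4)eps). Then 0 < |y + 10| < delta forces both bounds, so |(-y + 11)/(y + 7) + 7| < eps.

delta = min(3/2, (1/4)eps)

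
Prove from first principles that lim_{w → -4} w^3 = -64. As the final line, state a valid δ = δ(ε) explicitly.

Let ε > 0 be given. We seek δ > 0 with 0 < |w + 4| < δ ⇒ |w^3 + 64| < ε.
Factor: w^3 + 64 = (w + 4)(w^2 - 4w + 16), so |w^3 + 64| = |w + 4|·|w^2 - 4w + 16|.
Restrict δ ≤ 2. Then |w + 4| < 2 gives |w| < 6, so by the triangle inequality |w^2 - 4w + 16| ≤ 6^2 + 4·6 + 16 = 76.
Hence |w^3 + 64| ≤ 76|w + 4|, which is < ε once |w + 4| < ε/76.
Take δ = min(2, ε/76). If 0 < |w + 4| < δ then both bounds hold and |w^3 + 64| ≤ 76|w + 4| < 76·(ε/76) = ε.

δ = min(2, ε/76)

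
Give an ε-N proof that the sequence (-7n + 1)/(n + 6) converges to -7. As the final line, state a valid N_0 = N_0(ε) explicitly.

N_0 = 43/ε

Suppose ε > 0. For n ≥ 1, |(-7n + 1)/(n + 6) + 7| = |43|/((n + 6)) = 43/((n + 6)).
Since n + 6 ≥ n for n ≥ 1, this is ≤ 43/(n) = 43/n.
So |(-7n + 1)/(n + 6) + 7| < ε whenever n > 43/ε.
Take N_0 = 43/ε. If n > N_0 then |(-7n + 1)/(n + 6) + 7| ≤ 43/n < ε.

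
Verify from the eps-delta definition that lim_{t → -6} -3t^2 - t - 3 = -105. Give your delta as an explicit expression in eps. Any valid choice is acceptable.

Suppose eps > 0. We want delta > 0 such that 0 < |t + 6| < delta implies |(-3t^2 - t - 3) + 105| < eps.
(-3t^2 - t - 3) + 105 = -3t^2 - t + 102 = (t + 6)(-3t + 17).
So |(-3t^2 - t - 3) + 105| = |t + 6|·|-3t + 17|.
Require delta ≤ 1. Then |t + 6| < 1 gives |t| < 7, and by the triangle inequality |-3t + 17| ≤ 3·7 + 17 = 38.
Hence |(-3t^2 - t - 3) + 105| ≤ 38|t + 6| < eps provided |t + 6| < eps/38.
Take delta = min(1, eps/38). Then 0 < |t + 6| < delta gives both |t + 6| < 1 and |t + 6| < eps/38, so |(-3t^2 - t - 3) + 105| < eps.

delta = min(1, eps/38)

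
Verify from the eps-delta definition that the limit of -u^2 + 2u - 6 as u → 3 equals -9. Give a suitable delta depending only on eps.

Let eps > 0. We want delta > 0 such that 0 < |u − 3| < delta implies |(-u^2 + 2u - 6) + 9| < eps.
(-u^2 + 2u - 6) + 9 = -u^2 + 2u + 3 = (u − 3)(-u - 1).
So |(-u^2 + 2u - 6) + 9| = |u − 3|·|-u - 1|.
Assume first that |u − 3| < 1, so |u| < 4. Then |-u - 1| ≤ 4 + 1 = 5.
Hence |(-u^2 + 2u - 6) + 9| ≤ 5|u − 3| < eps provided |u − 3| < eps/5.
Take delta = min(1, eps/5). Then 0 < |u − 3| < delta gives both |u − 3| < 1 and |u − 3| < eps/5, so |(-u^2 + 2u - 6) + 9| < eps.

delta = min(1, eps/5)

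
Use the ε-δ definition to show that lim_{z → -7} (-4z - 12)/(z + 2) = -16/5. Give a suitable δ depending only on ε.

δ = min(5/2, (25/8)ε)

Let ε > 0 be given. We want δ > 0 with 0 < |z + 7| < δ ⇒ |(-4z - 12)/(z + 2) + 16/5| < ε.
Combining over a common denominator, (-4z - 12)/(z + 2) + 16/5 = [(-4z - 12)·(-5) − 16·(z + 2)] / [(-5)·(z + 2)] = 4(z + 7) / ((-5)(z + 2)).
So |(-4z - 12)/(z + 2) + 16/5| = 4|z + 7| / (5·|z + 2|).
Restrict δ ≤ 5/2. Then |z + 7| < 5/2 gives |z + 2| = |(z + 7) + (-5)| ≥ 5 − 5/2 = 5/2.
Hence |(-4z - 12)/(z + 2) + 16/5| < 4|z + 7|/(5·(5/2)) = (8/25)|z + 7|, which is < ε once |z + 7| < (25/8)ε.
Take δ = min(5/2, (25/8)ε). Then 0 < |z + 7| < δ forces both bounds, so |(-4z - 12)/(z + 2) + 16/5| < ε.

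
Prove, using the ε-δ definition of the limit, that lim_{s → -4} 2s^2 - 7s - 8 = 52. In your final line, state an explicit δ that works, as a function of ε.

Suppose ε > 0. We want δ > 0 such that 0 < |s + 4| < δ implies |(2s^2 - 7s - 8) − 52| < ε.
(2s^2 - 7s - 8) − 52 = 2s^2 - 7s - 60 = (s + 4)(2s - 15).
So |(2s^2 - 7s - 8) − 52| = |s + 4|·|2s - 15|.
Require δ ≤ 1. Then |s + 4| < 1 gives |s| < 5, and by the triangle inequality |2s - 15| ≤ 2·5 + 15 = 25.
Hence |(2s^2 - 7s - 8) − 52| ≤ 25|s + 4| < ε provided |s + 4| < ε/25.
Take δ = min(1, ε/25). Then 0 < |s + 4| < δ gives both |s + 4| < 1 and |s + 4| < ε/25, so |(2s^2 - 7s - 8) − 52| < ε.

δ = min(1, ε/25)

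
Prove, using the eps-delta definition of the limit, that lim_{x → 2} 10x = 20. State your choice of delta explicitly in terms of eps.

Fix eps > 0. We need delta > 0 so that 0 < |x − 2| < delta implies |(10x) − 20| < eps.
|(10x) − 20| = |10x - 20| = 10|x − 2|.
So 10|x − 2| < eps exactly when |x − 2| < eps/10.
Choosing delta = eps/10 gives |(10x) − 20| = 10|x − 2| < eps whenever |x − 2| < delta.

delta = eps/10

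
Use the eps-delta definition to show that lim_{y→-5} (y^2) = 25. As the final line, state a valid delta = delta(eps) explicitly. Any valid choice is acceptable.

delta = min(1, eps/11)

Suppose eps > 0. We seek delta > 0 with 0 < |y + 5| < delta ⇒ |y^2 − 25| < eps.
Factor: y^2 − 25 = (y + 5)(y - 5), so |y^2 − 25| = |y + 5|·|y - 5|.
Restrict delta ≤ 1. Then |y + 5| < 1 gives |y| < 6, so by the triangle inequality |y - 5| ≤ 6 + 5 = 11.
Hence |y^2 − 25| ≤ 11|y + 5|, which is < eps once |y + 5| < eps/11.
Take delta = min(1, eps/11). If 0 < |y + 5| < delta then both bounds hold and |y^2 − 25| ≤ 11|y + 5| < 11·(eps/11) = eps.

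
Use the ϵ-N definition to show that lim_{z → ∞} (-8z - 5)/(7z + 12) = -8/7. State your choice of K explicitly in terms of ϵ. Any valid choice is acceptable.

K = (61/49)/ϵ

Let ϵ > 0 be given. We seek K > 0 such that z > K implies |(-8z - 5)/(7z + 12) + 8/7| < ϵ.
(-8z - 5)/(7z + 12) + 8/7 = (7(-8z - 5) − (-8)(7z + 12)) / (7(7z + 12)) = 61/(7(7z + 12)).
For z > 0 we have 7z + 12 > 7z, so |(-8z - 5)/(7z + 12) + 8/7| = 61/(7(7z + 12)) < 61/(7·7z) = (61/49)/z.
Thus |(-8z - 5)/(7z + 12) + 8/7| < ϵ whenever z > (61/49)/ϵ.
Take K = (61/49)/ϵ. If z > K then |(-8z - 5)/(7z + 12) + 8/7| < (61/49)/z < ϵ.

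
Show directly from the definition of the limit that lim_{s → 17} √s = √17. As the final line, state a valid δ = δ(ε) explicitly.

Suppose ε > 0. We want δ > 0 such that 0 < |s − 17| < δ implies |√s − √17| < ε.
Rationalise: √s − √17 = (s − 17)/(√s + √17), so |√s − √17| = |s − 17|/(√s + √17).
Restrict δ ≤ 17 so that |s − 17| < 17 forces s > 0, and then √s + √17 > √17.
Hence |√s − √17| < |s − 17|/√17, which is < ε once |s − 17| < √17·ε.
Take δ = min(17, √17·ε). If 0 < |s − 17| < δ then s > 0 and |√s − √17| < |s − 17|/√17 < ε.

δ = min(17, √17·ε)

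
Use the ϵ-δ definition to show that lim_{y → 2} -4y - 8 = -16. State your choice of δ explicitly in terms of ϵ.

δ = ϵ/4

Suppose ϵ > 0. We need δ > 0 so that 0 < |y − 2| < δ implies |(-4y - 8) + 16| < ϵ.
|(-4y - 8) + 16| = |-4y + 8| = 4|y − 2|.
Thus it suffices that |y − 2| < ϵ/4.
Choosing δ = ϵ/4 gives |(-4y - 8) + 16| = 4|y − 2| < ϵ whenever |y − 2| < δ.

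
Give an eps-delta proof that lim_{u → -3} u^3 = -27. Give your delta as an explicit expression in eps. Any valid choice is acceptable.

Let eps > 0. We seek delta > 0 with 0 < |u + 3| < delta ⇒ |u^3 + 27| < eps.
Factor: u^3 + 27 = (u + 3)(u^2 - 3u + 9), so |u^3 + 27| = |u + 3|·|u^2 - 3u + 9|.
Restrict delta ≤ 1. Then |u + 3| < 1 gives |u| < 4, so by the triangle inequality |u^2 - 3u + 9| ≤ 4^2 + 3·4 + 9 = 37.
Hence |u^3 + 27| ≤ 37|u + 3|, which is < eps once |u + 3| < eps/37.
Take delta = min(1, eps/37). If 0 < |u + 3| < delta then both bounds hold and |u^3 + 27| ≤ 37|u + 3| < 37·(eps/37) = eps.

delta = min(1, eps/37)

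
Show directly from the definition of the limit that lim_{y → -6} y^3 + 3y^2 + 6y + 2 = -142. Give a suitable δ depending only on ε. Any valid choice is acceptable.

Let ε > 0 be given. We want δ > 0 such that 0 < |y + 6| < δ implies |(y^3 + 3y^2 + 6y + 2) + 142| < ε.
(y^3 + 3y^2 + 6y + 2) + 142 = y^3 + 3y^2 + 6y + 144 = (y + 6)(y^2 - 3y + 24).
So |(y^3 + 3y^2 + 6y + 2) + 142| = |y + 6|·|y^2 - 3y + 24|.
Require δ ≤ 2. Then |y + 6| < 2 gives |y| < 8, and by the triangle inequality |y^2 - 3y + 24| ≤ 8^2 + 3·8 + 24 = 112.
Hence |(y^3 + 3y^2 + 6y + 2) + 142| ≤ 112|y + 6| < ε provided |y + 6| < ε/112.
Take δ = min(2, ε/112). Then 0 < |y + 6| < δ gives both |y + 6| < 2 and |y + 6| < ε/112, so |(y^3 + 3y^2 + 6y + 2) + 142| < ε.

δ = min(2, ε/112)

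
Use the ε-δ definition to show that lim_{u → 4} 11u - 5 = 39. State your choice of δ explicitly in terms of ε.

δ = ε/11

Let ε > 0 be given. We need δ > 0 so that 0 < |u − 4| < δ implies |(11u - 5) − 39| < ε.
|(11u - 5) − 39| = |11u - 44| = 11|u − 4|.
So 11|u − 4| < ε exactly when |u − 4| < ε/11.
Take δ = ε/11. If 0 < |u − 4| < δ then |(11u - 5) − 39| = 11|u − 4| < 11·(ε/11) = ε.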